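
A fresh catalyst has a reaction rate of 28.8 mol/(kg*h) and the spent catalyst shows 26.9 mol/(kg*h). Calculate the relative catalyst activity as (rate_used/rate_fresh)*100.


Activity (%) = (rate_used / rate_fresh) * 100
rate_used = 26.9, rate_fresh = 28.8
= (26.9 / 28.8) * 100
= 0.9340 * 100 = 93.40

93.40 %


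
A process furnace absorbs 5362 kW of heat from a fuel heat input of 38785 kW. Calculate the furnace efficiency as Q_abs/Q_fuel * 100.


Furnace efficiency = Q_absorbed / Q_fuel * 100
= 5362 / 38785 * 100 = 13.82

13.82 %


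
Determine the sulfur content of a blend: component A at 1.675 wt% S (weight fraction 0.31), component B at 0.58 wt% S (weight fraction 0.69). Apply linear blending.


Linear sulfur blending: S_blend = x1*S1 + x2*S2
Contribution 1: 0.31 * 1.675 = 0.51925 wt%
Contribution 2: 0.69 * 0.58 = 0.4002 wt%
S_blend = 0.51925 + 0.4002 = 0.91945

0.91945 wt%


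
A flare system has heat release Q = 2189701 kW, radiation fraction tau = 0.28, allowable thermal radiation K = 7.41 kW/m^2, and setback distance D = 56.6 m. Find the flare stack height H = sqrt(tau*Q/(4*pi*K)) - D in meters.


tau*Q/(4*pi*K) = 0.28 * 2189701 / (4 * pi * 7.41) = 6584.38
sqrt(6584.38) = 81.1442
H = 81.1442 - 56.6 = 24.54

24.54 m


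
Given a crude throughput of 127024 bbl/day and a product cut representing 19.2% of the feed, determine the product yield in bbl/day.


Crude throughput = 127024 bbl/day
Fraction yield = 19.2%
yield = throughput * fraction / 100
yield = 127024 * 19.2 / 100 = 24388.608

24388.608 bbl/day


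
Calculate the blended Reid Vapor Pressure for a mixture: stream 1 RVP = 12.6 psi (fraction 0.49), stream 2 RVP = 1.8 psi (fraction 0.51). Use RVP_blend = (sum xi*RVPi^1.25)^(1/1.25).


Chevron index: RVP_blend = (sum xi*RVPi^1.25)^(1/1.25)
RVP^1.25 terms: 0.49 * 12.6^1.25 + 0.51 * 1.8^1.25 = 12.6954
RVP_blend = 12.6954^(1/1.25) = 7.637

7.637 psi


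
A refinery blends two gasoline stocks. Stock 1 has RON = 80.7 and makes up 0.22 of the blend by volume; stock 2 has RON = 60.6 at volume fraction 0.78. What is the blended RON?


Linear blending: RON_blend = sum(vi * RONi)
Contribution 1: 0.22 * 80.7 = 17.754
Contribution 2: 0.78 * 60.6 = 47.268
RON_blend = 17.754 + 47.268 = 65.022

65.022


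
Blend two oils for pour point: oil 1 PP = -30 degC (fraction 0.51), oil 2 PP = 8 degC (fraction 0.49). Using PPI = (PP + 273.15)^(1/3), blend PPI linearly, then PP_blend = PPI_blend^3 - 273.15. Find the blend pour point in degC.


PPI_1 = (-30 + 273.15)^(1/3) = 6.241535
PPI_2 = (8 + 273.15)^(1/3) = 6.551077
PPI_blend = 0.51 * 6.241535 + 0.49 * 6.551077 = 6.393211
PP_blend = 6.393211^3 - 273.15 = 261.3107 - 273.15 = -11.84

-11.84 degC


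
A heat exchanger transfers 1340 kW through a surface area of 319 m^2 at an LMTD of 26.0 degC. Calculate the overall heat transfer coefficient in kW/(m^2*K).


From Q = U*A*LMTD, U = Q / (A * LMTD)
U = 1340 / (319 * 26.0) = 1340 / 8294 = 0.1616

0.1616 kW/(m^2*K)


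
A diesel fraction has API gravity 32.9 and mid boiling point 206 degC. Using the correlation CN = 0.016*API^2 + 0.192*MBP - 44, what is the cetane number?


CN = 0.016 * 32.9^2 + 0.192 * 206 - 44
CN = 17.31856 + 39.552 - 44 = 12.87056

12.87056


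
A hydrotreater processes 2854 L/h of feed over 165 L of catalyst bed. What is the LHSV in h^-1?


LHSV = volumetric feed rate / catalyst volume
= 2854 L/h / 165 L
= 17.30 h^-1

17.30 h^-1


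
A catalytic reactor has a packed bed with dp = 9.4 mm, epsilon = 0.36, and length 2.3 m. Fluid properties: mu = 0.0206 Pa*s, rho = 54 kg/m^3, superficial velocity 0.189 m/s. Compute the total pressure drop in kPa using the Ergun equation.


dp = 9.4 mm = 0.0094 m
Viscous term = 150*0.0206*0.189*(1-0.36)^2 / (0.0094^2*0.36^3) = 58025.3
Inertial term = 1.75*54*0.189^2*(1-0.36) / (0.0094*0.36^3) = 4926.06
dP/L = 58025.3 + 4926.06 = 62951.4 Pa/m
dP = 62951.4 * 2.3 / 1000 = 144.8 kPa

144.8 kPa


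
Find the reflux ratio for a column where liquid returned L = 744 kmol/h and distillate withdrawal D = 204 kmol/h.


Reflux ratio definition: R = L / D (liquid returned / distillate withdrawn)
L = 744 kmol/h, D = 204 kmol/h
R = 744 / 204 = 3.647

3.647


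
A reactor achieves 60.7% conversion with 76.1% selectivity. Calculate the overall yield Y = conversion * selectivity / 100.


Overall yield = conversion (%) * selectivity (%) / 100
Conversion = 60.7%, Selectivity = 76.1%
Y = 60.7 * 76.1 / 100
= 46.1927 %

46.1927 %


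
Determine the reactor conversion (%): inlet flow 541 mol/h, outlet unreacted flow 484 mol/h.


X = (F_in - F_out) / F_in * 100
Moles reacted = 541 - 484 = 57
X = 57 / 541 * 100
= 0.1054 * 100
= 10.54 %

10.54 %


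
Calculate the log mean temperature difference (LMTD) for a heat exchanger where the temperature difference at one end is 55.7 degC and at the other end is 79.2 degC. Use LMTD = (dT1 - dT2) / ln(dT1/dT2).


LMTD = (dT1 - dT2) / ln(dT1/dT2)
= (55.7 - 79.2) / ln(55.7 / 79.2) = -23.5 / -0.351996 = 66.76

66.76 degC


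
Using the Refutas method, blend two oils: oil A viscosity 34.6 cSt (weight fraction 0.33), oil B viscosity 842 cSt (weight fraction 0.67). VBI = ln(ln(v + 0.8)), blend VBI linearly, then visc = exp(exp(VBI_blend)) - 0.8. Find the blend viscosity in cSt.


Refutas method: VBN_i = 14.534*ln(ln(visc_i + 0.8)) + 10.975, blended linearly by mass fraction; since VBN is linear in VBI_i = ln(ln(visc_i + 0.8)) and the fractions sum to 1, blend VBI directly: visc = exp(exp(VBI_blend)) - 0.8
VBI_1 = ln(ln(34.6 + 0.8)) = 1.27164
VBI_2 = ln(ln(842 + 0.8)) = 1.90757
VBI_blend = 0.33 * 1.27164 + 0.67 * 1.90757 = 1.69771
visc_blend = exp(exp(1.69771)) - 0.8 = 234.6

234.6 cSt


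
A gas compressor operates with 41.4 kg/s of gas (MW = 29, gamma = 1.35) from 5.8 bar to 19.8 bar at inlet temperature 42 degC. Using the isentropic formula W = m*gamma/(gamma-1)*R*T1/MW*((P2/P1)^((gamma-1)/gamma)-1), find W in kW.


Isentropic work: W = m*(gamma/(gamma-1))*(R*T1/MW)*((P2/P1)^((gamma-1)/gamma) - 1)
T1 = 42 + 273.15 = 315.15 K
Pressure ratio = 19.8 / 5.8 = 3.41379
Exponent = (1.35 - 1)/1.35 = 0.259259
(P2/P1)^exp - 1 = 3.41379^0.259259 - 1 = 0.374822
W = 41.4 * 1.35 / 0.35 * 8.314 * 315.15 / 29 * 0.374822 = 5408

5408 kW


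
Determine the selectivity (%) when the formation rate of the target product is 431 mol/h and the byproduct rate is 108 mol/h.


Selectivity = desired / (desired + undesired) * 100
Total products = 431 + 108 = 539 mol/h
S = 431 / 539 * 100
= 0.7996 * 100
= 79.96 %

79.96 %


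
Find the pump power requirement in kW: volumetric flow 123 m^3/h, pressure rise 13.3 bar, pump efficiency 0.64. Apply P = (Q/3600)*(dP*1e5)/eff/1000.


Q = 123 / 3600 = 0.0341667 m^3/s
P = 0.0341667 * (13.3 * 1e5) / 0.64 / 1000 = 71.00

71.00 kW


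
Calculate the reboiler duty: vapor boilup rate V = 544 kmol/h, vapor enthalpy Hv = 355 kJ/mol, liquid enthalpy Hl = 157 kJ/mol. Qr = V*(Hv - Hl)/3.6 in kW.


Qr = 544 * (355 - 157) / 3.6 = 544 * 198 / 3.6 = 29920

29920 kW


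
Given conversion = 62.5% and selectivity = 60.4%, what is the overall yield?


Overall yield = conversion (%) * selectivity (%) / 100
Conversion = 62.5%, Selectivity = 60.4%
Y = 62.5 * 60.4 / 100
= 37.75 %

37.75 %


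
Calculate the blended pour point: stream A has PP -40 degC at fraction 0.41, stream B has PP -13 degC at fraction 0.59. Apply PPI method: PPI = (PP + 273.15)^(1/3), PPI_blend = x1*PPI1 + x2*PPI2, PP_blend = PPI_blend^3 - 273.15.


PPI_1 = (-40 + 273.15)^(1/3) = 6.15477
PPI_2 = (-13 + 273.15)^(1/3) = 6.383731
PPI_blend = 0.41 * 6.15477 + 0.59 * 6.383731 = 6.289857
PP_blend = 6.289857^3 - 273.15 = 248.8412 - 273.15 = -24.31

-24.31 degC


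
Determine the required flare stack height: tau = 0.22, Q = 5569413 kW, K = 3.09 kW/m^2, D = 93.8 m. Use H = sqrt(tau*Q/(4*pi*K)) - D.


tau*Q/(4*pi*K) = 0.22 * 5569413 / (4 * pi * 3.09) = 31554.7
sqrt(31554.7) = 177.636
H = 177.636 - 93.8 = 83.84

83.84 m


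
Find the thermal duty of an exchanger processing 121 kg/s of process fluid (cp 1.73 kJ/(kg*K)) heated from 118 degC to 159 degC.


Q = m_dot * cp * delta_T
delta_T = 159 - 118 = 41 K
Q = 121 * 1.73 * 41
= 209.33 * 41
= 8582.53 kW

8582.53 kW


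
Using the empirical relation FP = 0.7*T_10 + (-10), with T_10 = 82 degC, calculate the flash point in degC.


FP = 0.7 * 82 + (-10) = 47.4

47.4 degC


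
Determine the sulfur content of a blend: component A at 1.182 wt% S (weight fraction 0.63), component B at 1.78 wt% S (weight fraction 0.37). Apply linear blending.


Linear sulfur blending: S_blend = x1*S1 + x2*S2
Contribution 1: 0.63 * 1.182 = 0.74466 wt%
Contribution 2: 0.37 * 1.78 = 0.6586 wt%
S_blend = 0.74466 + 0.6586 = 1.40326

1.40326 wt%


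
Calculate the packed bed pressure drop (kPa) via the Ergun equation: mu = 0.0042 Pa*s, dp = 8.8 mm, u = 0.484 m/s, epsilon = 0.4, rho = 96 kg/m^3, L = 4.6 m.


dp = 8.8 mm = 0.0088 m
Viscous term = 150*0.0042*0.484*(1-0.4)^2 / (0.0088^2*0.4^3) = 22148.4
Inertial term = 1.75*96*0.484^2*(1-0.4) / (0.0088*0.4^3) = 41926.5
dP/L = 22148.4 + 41926.5 = 64074.9 Pa/m
dP = 64074.9 * 4.6 / 1000 = 294.7 kPa

294.7 kPa


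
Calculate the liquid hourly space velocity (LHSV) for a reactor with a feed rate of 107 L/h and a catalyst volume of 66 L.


LHSV = volumetric feed rate / catalyst volume
= 107 L/h / 66 L
= 1.621 h^-1

1.621 h^-1


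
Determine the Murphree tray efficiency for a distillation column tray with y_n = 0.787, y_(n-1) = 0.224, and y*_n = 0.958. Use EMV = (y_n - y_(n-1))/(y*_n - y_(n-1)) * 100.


Murphree vapor efficiency: EMV = (y_n - y_(n-1)) / (y*_n - y_(n-1)) * 100
EMV = (0.787 - 0.224) / (0.958 - 0.224) * 100 = 0.563 / 0.734 * 100 = 76.70

76.70 %


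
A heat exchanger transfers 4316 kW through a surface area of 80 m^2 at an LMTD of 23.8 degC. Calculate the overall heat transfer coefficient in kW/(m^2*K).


From Q = U*A*LMTD, U = Q / (A * LMTD)
U = 4316 / (80 * 23.8) = 4316 / 1904 = 2.267

2.267 kW/(m^2*K)


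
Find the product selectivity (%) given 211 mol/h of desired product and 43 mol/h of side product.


Selectivity = desired / (desired + undesired) * 100
Total products = 211 + 43 = 254 mol/h
S = 211 / 254 * 100
= 0.8307 * 100
= 83.07 %

83.07 %


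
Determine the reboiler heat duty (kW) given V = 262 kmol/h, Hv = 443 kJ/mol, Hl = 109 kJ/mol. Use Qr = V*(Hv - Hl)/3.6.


Qr = 262 * (443 - 109) / 3.6 = 262 * 334 / 3.6 = 24310

24310 kW


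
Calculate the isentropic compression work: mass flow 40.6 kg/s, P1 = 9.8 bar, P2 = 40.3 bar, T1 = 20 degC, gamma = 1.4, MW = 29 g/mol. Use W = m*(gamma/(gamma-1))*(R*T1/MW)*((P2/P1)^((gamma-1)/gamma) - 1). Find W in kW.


Isentropic work: W = m*(gamma/(gamma-1))*(R*T1/MW)*((P2/P1)^((gamma-1)/gamma) - 1)
T1 = 20 + 273.15 = 293.15 K
Pressure ratio = 40.3 / 9.8 = 4.11224
Exponent = (1.4 - 1)/1.4 = 0.285714
(P2/P1)^exp - 1 = 4.11224^0.285714 - 1 = 0.49779
W = 40.6 * 1.4 / 0.4 * 8.314 * 293.15 / 29 * 0.49779 = 5945

5945 kW


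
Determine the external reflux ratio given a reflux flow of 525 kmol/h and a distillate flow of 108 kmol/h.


Reflux ratio definition: R = L / D (liquid returned / distillate withdrawn)
L = 525 kmol/h, D = 108 kmol/h
R = 525 / 108 = 4.861

4.861


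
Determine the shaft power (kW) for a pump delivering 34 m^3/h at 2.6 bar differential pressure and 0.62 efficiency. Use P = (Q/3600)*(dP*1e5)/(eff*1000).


Q = 34 / 3600 = 0.00944444 m^3/s
P = 0.00944444 * (2.6 * 1e5) / 0.62 / 1000 = 3.961

3.961 kW


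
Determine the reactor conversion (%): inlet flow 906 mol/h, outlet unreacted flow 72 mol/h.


X = (F_in - F_out) / F_in * 100
Moles reacted = 906 - 72 = 834
X = 834 / 906 * 100
= 0.9205 * 100
= 92.05 %

92.05 %


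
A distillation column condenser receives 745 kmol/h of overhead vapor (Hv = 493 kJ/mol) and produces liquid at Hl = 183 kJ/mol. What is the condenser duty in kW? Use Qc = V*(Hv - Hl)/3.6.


Qc = 745 * (493 - 183) / 3.6 = 745 * 310 / 3.6 = 64150

64150 kW


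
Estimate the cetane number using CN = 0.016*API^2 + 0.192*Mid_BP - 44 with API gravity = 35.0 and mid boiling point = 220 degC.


CN = 0.016 * 35.0^2 + 0.192 * 220 - 44
CN = 19.6 + 42.24 - 44 = 17.84

17.84


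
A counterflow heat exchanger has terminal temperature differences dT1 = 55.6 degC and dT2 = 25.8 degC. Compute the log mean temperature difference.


LMTD = (dT1 - dT2) / ln(dT1/dT2)
= (55.6 - 25.8) / ln(55.6 / 25.8) = 29.8 / 0.767809 = 38.81

38.81 degC


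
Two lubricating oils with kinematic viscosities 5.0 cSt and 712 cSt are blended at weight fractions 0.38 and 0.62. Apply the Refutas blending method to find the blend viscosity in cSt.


Refutas method: VBN_i = 14.534*ln(ln(visc_i + 0.8)) + 10.975, blended linearly by mass fraction; since VBN is linear in VBI_i = ln(ln(visc_i + 0.8)) and the fractions sum to 1, blend VBI directly: visc = exp(exp(VBI_blend)) - 0.8
VBI_1 = ln(ln(5.0 + 0.8)) = 0.564096
VBI_2 = ln(ln(712 + 0.8)) = 1.88239
VBI_blend = 0.38 * 0.564096 + 0.62 * 1.88239 = 1.38144
visc_blend = exp(exp(1.38144)) - 0.8 = 52.75

52.75 cSt


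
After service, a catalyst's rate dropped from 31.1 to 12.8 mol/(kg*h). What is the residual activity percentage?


Activity (%) = (rate_used / rate_fresh) * 100
rate_used = 12.8, rate_fresh = 31.1
= (12.8 / 31.1) * 100
= 0.4116 * 100 = 41.16

41.16 %


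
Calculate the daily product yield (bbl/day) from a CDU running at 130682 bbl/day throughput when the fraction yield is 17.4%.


Crude throughput = 130682 bbl/day
Fraction yield = 17.4%
yield = throughput * fraction / 100
yield = 130682 * 17.4 / 100 = 22738.668

22738.668 bbl/day


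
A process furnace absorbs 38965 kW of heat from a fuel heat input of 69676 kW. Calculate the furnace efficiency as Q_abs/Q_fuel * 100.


Furnace efficiency = Q_absorbed / Q_fuel * 100
= 38965 / 69676 * 100 = 55.92

55.92 %


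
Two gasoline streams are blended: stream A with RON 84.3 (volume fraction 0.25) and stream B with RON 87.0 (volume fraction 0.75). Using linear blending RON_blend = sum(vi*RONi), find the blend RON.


Linear blending: RON_blend = sum(vi * RONi)
Contribution 1: 0.25 * 84.3 = 21.075
Contribution 2: 0.75 * 87.0 = 65.25
RON_blend = 21.075 + 65.25 = 86.325

86.325


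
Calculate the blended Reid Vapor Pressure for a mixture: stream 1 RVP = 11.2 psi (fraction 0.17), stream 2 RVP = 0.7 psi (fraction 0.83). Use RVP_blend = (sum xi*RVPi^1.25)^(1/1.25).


Chevron index: RVP_blend = (sum xi*RVPi^1.25)^(1/1.25)
RVP^1.25 terms: 0.17 * 11.2^1.25 + 0.83 * 0.7^1.25 = 4.01458
RVP_blend = 4.01458^(1/1.25) = 3.040

3.040 psi


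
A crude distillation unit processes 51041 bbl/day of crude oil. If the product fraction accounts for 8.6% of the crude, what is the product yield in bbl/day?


Crude throughput = 51041 bbl/day
Fraction yield = 8.6%
yield = throughput * fraction / 100
yield = 51041 * 8.6 / 100 = 4389.526

4389.526 bbl/day


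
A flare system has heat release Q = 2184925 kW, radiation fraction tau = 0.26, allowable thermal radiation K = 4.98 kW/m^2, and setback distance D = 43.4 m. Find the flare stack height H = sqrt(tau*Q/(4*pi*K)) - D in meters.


tau*Q/(4*pi*K) = 0.26 * 2184925 / (4 * pi * 4.98) = 9077.59
sqrt(9077.59) = 95.2764
H = 95.2764 - 43.4 = 51.88

51.88 m


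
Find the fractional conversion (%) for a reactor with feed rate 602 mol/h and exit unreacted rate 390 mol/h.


X = (F_in - F_out) / F_in * 100
Moles reacted = 602 - 390 = 212
X = 212 / 602 * 100
= 0.3522 * 100
= 35.22 %

35.22 %


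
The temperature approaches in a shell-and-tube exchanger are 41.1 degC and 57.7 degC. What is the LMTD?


LMTD = (dT1 - dT2) / ln(dT1/dT2)
= (41.1 - 57.7) / ln(41.1 / 57.7) = -16.6 / -0.339249 = 48.93

48.93 degC


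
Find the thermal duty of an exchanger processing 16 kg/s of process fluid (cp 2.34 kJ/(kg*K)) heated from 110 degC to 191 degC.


Q = m_dot * cp * delta_T
delta_T = 191 - 110 = 81 K
Q = 16 * 2.34 * 81
= 37.44 * 81
= 3032.64 kW

3032.64 kW


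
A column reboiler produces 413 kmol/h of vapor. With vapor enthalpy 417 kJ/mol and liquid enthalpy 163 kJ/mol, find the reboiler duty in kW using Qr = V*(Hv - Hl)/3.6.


Qr = 413 * (417 - 163) / 3.6 = 413 * 254 / 3.6 = 29140

29140 kW


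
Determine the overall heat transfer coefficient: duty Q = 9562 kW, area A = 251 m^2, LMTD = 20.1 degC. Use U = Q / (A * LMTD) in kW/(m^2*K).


From Q = U*A*LMTD, U = Q / (A * LMTD)
U = 9562 / (251 * 20.1) = 9562 / 5045.1 = 1.895

1.895 kW/(m^2*K)


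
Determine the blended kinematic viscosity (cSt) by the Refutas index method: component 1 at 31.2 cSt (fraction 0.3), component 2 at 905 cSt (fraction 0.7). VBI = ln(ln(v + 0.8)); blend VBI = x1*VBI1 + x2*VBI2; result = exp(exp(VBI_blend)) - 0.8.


Refutas method: VBN_i = 14.534*ln(ln(visc_i + 0.8)) + 10.975, blended linearly by mass fraction; since VBN is linear in VBI_i = ln(ln(visc_i + 0.8)) and the fractions sum to 1, blend VBI directly: visc = exp(exp(VBI_blend)) - 0.8
VBI_1 = ln(ln(31.2 + 0.8)) = 1.24292
VBI_2 = ln(ln(905 + 0.8)) = 1.91822
VBI_blend = 0.3 * 1.24292 + 0.7 * 1.91822 = 1.71563
visc_blend = exp(exp(1.71563)) - 0.8 = 259.1

259.1 cSt


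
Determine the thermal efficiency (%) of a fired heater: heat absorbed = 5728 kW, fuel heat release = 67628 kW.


Furnace efficiency = Q_absorbed / Q_fuel * 100
= 5728 / 67628 * 100 = 8.470

8.470 %


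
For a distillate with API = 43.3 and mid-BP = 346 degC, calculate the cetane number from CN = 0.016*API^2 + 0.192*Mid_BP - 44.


CN = 0.016 * 43.3^2 + 0.192 * 346 - 44
CN = 29.99824 + 66.432 - 44 = 52.43024

52.43024


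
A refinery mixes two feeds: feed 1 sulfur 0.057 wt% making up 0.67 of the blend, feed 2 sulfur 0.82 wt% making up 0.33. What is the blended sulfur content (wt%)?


Linear sulfur blending: S_blend = x1*S1 + x2*S2
Contribution 1: 0.67 * 0.057 = 0.03819 wt%
Contribution 2: 0.33 * 0.82 = 0.2706 wt%
S_blend = 0.03819 + 0.2706 = 0.30879

0.30879 wt%


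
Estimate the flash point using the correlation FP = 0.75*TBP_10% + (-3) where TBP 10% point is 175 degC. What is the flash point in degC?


FP = 0.75 * 175 + (-3) = 128.25

128.25 degC


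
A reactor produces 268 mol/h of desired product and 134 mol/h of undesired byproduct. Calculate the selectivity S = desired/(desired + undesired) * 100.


Selectivity = desired / (desired + undesired) * 100
Total products = 268 + 134 = 402 mol/h
S = 268 / 402 * 100
= 0.6667 * 100
= 66.67 %

66.67 %


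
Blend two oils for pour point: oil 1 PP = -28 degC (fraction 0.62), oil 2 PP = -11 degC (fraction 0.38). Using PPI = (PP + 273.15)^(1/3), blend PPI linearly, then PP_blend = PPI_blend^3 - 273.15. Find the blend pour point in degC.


PPI_1 = (-28 + 273.15)^(1/3) = 6.258601
PPI_2 = (-11 + 273.15)^(1/3) = 6.400049
PPI_blend = 0.62 * 6.258601 + 0.38 * 6.400049 = 6.312351
PP_blend = 6.312351^3 - 273.15 = 251.5205 - 273.15 = -21.63

-21.63 degC


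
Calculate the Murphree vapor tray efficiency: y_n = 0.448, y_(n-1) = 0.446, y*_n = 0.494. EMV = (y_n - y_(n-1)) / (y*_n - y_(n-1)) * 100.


Murphree vapor efficiency: EMV = (y_n - y_(n-1)) / (y*_n - y_(n-1)) * 100
EMV = (0.448 - 0.446) / (0.494 - 0.446) * 100 = 0.002 / 0.048 * 100 = 4.167

4.167 %


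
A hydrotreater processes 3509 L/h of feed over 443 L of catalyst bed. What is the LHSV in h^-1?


LHSV = volumetric feed rate / catalyst volume
= 3509 L/h / 443 L
= 7.921 h^-1

7.921 h^-1


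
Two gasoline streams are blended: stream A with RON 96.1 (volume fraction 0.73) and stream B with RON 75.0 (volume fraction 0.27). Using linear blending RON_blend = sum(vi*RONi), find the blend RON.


Linear blending: RON_blend = sum(vi * RONi)
Contribution 1: 0.73 * 96.1 = 70.153
Contribution 2: 0.27 * 75.0 = 20.25
RON_blend = 70.153 + 20.25 = 90.403

90.403


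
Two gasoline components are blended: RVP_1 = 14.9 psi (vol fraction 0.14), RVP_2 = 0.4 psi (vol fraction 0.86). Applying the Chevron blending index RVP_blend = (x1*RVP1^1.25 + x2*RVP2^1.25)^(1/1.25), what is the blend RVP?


Chevron index: RVP_blend = (sum xi*RVPi^1.25)^(1/1.25)
RVP^1.25 terms: 0.14 * 14.9^1.25 + 0.86 * 0.4^1.25 = 4.37194
RVP_blend = 4.37194^(1/1.25) = 3.255

3.255 psi


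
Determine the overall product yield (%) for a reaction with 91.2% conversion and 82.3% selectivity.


Overall yield = conversion (%) * selectivity (%) / 100
Conversion = 91.2%, Selectivity = 82.3%
Y = 91.2 * 82.3 / 100
= 75.0576 %

75.0576 %


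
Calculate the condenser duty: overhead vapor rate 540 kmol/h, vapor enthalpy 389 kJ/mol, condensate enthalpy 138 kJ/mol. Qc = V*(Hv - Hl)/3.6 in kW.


Qc = 540 * (389 - 138) / 3.6 = 540 * 251 / 3.6 = 37650

37650 kW


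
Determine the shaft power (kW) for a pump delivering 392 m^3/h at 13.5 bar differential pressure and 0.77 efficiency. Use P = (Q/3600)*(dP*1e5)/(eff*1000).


Q = 392 / 3600 = 0.108889 m^3/s
P = 0.108889 * (13.5 * 1e5) / 0.77 / 1000 = 190.9

190.9 kW


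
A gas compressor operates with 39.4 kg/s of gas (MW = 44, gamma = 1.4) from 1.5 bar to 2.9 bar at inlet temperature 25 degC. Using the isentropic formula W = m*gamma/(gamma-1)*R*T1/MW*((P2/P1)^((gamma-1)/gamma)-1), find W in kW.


Isentropic work: W = m*(gamma/(gamma-1))*(R*T1/MW)*((P2/P1)^((gamma-1)/gamma) - 1)
T1 = 25 + 273.15 = 298.15 K
Pressure ratio = 2.9 / 1.5 = 1.93333
Exponent = (1.4 - 1)/1.4 = 0.285714
(P2/P1)^exp - 1 = 1.93333^0.285714 - 1 = 0.207262
W = 39.4 * 1.4 / 0.4 * 8.314 * 298.15 / 44 * 0.207262 = 1610

1610 kW


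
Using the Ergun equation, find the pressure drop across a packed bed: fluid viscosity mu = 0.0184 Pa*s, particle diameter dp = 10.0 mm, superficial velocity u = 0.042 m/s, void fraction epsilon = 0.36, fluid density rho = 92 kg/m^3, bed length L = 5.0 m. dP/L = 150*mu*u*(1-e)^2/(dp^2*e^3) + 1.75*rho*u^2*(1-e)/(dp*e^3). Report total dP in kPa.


dp = 10.0 mm = 0.01 m
Viscous term = 150*0.0184*0.042*(1-0.36)^2 / (0.01^2*0.36^3) = 10176.8
Inertial term = 1.75*92*0.042^2*(1-0.36) / (0.01*0.36^3) = 389.58
dP/L = 10176.8 + 389.58 = 10566.4 Pa/m
dP = 10566.4 * 5.0 / 1000 = 52.83 kPa

52.83 kPa


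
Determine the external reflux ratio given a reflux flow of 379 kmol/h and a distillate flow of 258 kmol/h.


Reflux ratio definition: R = L / D (liquid returned / distillate withdrawn)
L = 379 kmol/h, D = 258 kmol/h
R = 379 / 258 = 1.469

1.469


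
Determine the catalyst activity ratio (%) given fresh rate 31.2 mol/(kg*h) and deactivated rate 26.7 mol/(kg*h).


Activity (%) = (rate_used / rate_fresh) * 100
rate_used = 26.7, rate_fresh = 31.2
= (26.7 / 31.2) * 100
= 0.8558 * 100 = 85.58

85.58 %


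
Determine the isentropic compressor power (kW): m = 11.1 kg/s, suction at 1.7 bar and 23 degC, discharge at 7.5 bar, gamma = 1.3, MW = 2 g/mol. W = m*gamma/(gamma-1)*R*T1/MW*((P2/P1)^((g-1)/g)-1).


Isentropic work: W = m*(gamma/(gamma-1))*(R*T1/MW)*((P2/P1)^((gamma-1)/gamma) - 1)
T1 = 23 + 273.15 = 296.15 K
Pressure ratio = 7.5 / 1.7 = 4.41176
Exponent = (1.3 - 1)/1.3 = 0.230769
(P2/P1)^exp - 1 = 4.41176^0.230769 - 1 = 0.408499
W = 11.1 * 1.3 / 0.3 * 8.314 * 296.15 / 2 * 0.408499 = 24190

24190 kW


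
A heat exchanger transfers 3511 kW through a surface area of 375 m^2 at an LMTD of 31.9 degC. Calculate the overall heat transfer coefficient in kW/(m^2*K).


From Q = U*A*LMTD, U = Q / (A * LMTD)
U = 3511 / (375 * 31.9) = 3511 / 11962.5 = 0.2935

0.2935 kW/(m^2*K)


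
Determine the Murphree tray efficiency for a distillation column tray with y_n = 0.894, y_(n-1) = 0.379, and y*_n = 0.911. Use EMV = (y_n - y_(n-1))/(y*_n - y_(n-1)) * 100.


Murphree vapor efficiency: EMV = (y_n - y_(n-1)) / (y*_n - y_(n-1)) * 100
EMV = (0.894 - 0.379) / (0.911 - 0.379) * 100 = 0.515 / 0.532 * 100 = 96.80

96.80 %


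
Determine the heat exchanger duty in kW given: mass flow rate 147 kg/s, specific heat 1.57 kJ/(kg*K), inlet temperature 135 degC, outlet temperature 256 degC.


Q = m_dot * cp * delta_T
delta_T = 256 - 135 = 121 K
Q = 147 * 1.57 * 121
= 230.79 * 121
= 27925.59 kW

27925.59 kW


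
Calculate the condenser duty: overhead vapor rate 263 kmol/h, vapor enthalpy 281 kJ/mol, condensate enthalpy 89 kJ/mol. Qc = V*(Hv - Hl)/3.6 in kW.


Qc = 263 * (281 - 89) / 3.6 = 263 * 192 / 3.6 = 14030

14030 kW


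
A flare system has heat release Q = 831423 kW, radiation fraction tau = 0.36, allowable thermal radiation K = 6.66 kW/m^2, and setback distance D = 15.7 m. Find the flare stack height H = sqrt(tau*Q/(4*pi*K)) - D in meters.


tau*Q/(4*pi*K) = 0.36 * 831423 / (4 * pi * 6.66) = 3576.35
sqrt(3576.35) = 59.8026
H = 59.8026 - 15.7 = 44.10

44.10 m


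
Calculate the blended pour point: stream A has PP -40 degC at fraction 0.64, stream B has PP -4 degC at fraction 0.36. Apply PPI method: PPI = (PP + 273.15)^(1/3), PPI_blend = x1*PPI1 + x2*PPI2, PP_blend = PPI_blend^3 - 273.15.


PPI_1 = (-40 + 273.15)^(1/3) = 6.15477
PPI_2 = (-4 + 273.15)^(1/3) = 6.456514
PPI_blend = 0.64 * 6.15477 + 0.36 * 6.456514 = 6.263398
PP_blend = 6.263398^3 - 273.15 = 245.7141 - 273.15 = -27.44

-27.44 degC


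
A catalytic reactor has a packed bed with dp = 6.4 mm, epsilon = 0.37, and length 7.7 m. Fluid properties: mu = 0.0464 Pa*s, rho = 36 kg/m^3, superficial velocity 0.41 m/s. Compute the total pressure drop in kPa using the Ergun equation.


dp = 6.4 mm = 0.0064 m
Viscous term = 150*0.0464*0.41*(1-0.37)^2 / (0.0064^2*0.37^3) = 545895
Inertial term = 1.75*36*0.41^2*(1-0.37) / (0.0064*0.37^3) = 20580.9
dP/L = 545895 + 20580.9 = 566476 Pa/m
dP = 566476 * 7.7 / 1000 = 4362 kPa

4362 kPa


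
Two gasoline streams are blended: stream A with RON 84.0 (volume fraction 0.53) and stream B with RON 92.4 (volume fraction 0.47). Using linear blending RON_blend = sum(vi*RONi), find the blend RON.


Linear blending: RON_blend = sum(vi * RONi)
Contribution 1: 0.53 * 84.0 = 44.52
Contribution 2: 0.47 * 92.4 = 43.428
RON_blend = 44.52 + 43.428 = 87.948

87.948


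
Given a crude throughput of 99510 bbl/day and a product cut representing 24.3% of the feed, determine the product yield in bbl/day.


Crude throughput = 99510 bbl/day
Fraction yield = 24.3%
yield = throughput * fraction / 100
yield = 99510 * 24.3 / 100 = 24180.93

24180.93 bbl/day


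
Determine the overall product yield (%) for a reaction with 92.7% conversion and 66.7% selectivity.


Overall yield = conversion (%) * selectivity (%) / 100
Conversion = 92.7%, Selectivity = 66.7%
Y = 92.7 * 66.7 / 100
= 61.8309 %

61.8309 %


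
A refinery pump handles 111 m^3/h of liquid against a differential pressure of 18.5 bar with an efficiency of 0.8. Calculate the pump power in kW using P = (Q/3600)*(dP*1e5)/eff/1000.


Q = 111 / 3600 = 0.0308333 m^3/s
P = 0.0308333 * (18.5 * 1e5) / 0.8 / 1000 = 71.30

71.30 kW


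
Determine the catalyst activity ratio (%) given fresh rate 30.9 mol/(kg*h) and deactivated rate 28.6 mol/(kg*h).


Activity (%) = (rate_used / rate_fresh) * 100
rate_used = 28.6, rate_fresh = 30.9
= (28.6 / 30.9) * 100
= 0.9256 * 100 = 92.56

92.56 %


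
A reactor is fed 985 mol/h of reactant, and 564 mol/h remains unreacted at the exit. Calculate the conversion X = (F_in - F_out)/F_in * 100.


X = (F_in - F_out) / F_in * 100
Moles reacted = 985 - 564 = 421
X = 421 / 985 * 100
= 0.4274 * 100
= 42.74 %

42.74 %


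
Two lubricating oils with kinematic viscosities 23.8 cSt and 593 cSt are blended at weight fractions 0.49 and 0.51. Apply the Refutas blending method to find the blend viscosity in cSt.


Refutas method: VBN_i = 14.534*ln(ln(visc_i + 0.8)) + 10.975, blended linearly by mass fraction; since VBN is linear in VBI_i = ln(ln(visc_i + 0.8)) and the fractions sum to 1, blend VBI directly: visc = exp(exp(VBI_blend)) - 0.8
VBI_1 = ln(ln(23.8 + 0.8)) = 1.16401
VBI_2 = ln(ln(593 + 0.8)) = 1.85419
VBI_blend = 0.49 * 1.16401 + 0.51 * 1.85419 = 1.516
visc_blend = exp(exp(1.516)) - 0.8 = 94.21

94.21 cSt


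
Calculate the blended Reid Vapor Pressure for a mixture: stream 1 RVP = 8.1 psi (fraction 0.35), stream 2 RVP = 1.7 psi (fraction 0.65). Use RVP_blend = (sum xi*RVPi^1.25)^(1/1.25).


Chevron index: RVP_blend = (sum xi*RVPi^1.25)^(1/1.25)
RVP^1.25 terms: 0.35 * 8.1^1.25 + 0.65 * 1.7^1.25 = 6.04447
RVP_blend = 6.04447^(1/1.25) = 4.218

4.218 psi


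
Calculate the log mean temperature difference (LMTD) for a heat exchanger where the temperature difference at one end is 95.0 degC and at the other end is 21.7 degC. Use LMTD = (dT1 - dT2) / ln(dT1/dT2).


LMTD = (dT1 - dT2) / ln(dT1/dT2)
= (95.0 - 21.7) / ln(95.0 / 21.7) = 73.3 / 1.47656 = 49.64

49.64 degC


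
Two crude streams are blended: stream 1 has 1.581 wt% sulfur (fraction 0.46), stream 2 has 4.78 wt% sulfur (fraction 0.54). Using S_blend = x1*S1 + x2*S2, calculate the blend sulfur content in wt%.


Linear sulfur blending: S_blend = x1*S1 + x2*S2
Contribution 1: 0.46 * 1.581 = 0.72726 wt%
Contribution 2: 0.54 * 4.78 = 2.5812 wt%
S_blend = 0.72726 + 2.5812 = 3.30846

3.30846 wt%


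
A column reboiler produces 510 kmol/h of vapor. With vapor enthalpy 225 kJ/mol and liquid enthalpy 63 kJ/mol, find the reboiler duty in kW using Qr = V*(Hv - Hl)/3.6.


Qr = 510 * (225 - 63) / 3.6 = 510 * 162 / 3.6 = 22950

22950 kW


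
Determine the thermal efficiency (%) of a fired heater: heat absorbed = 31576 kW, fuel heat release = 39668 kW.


Furnace efficiency = Q_absorbed / Q_fuel * 100
= 31576 / 39668 * 100 = 79.60

79.60 %


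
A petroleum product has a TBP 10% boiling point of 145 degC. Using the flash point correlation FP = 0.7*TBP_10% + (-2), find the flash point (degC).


FP = 0.7 * 145 + (-2) = 99.5

99.5 degC


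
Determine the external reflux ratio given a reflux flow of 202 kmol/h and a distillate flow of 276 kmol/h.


Reflux ratio definition: R = L / D (liquid returned / distillate withdrawn)
L = 202 kmol/h, D = 276 kmol/h
R = 202 / 276 = 0.7319

0.7319


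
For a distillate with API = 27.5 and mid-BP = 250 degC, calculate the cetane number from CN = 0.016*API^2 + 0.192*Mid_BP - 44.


CN = 0.016 * 27.5^2 + 0.192 * 250 - 44
CN = 12.1 + 48 - 44 = 16.1

16.1


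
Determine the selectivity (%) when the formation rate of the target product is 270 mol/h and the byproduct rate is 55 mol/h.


Selectivity = desired / (desired + undesired) * 100
Total products = 270 + 55 = 325 mol/h
S = 270 / 325 * 100
= 0.8308 * 100
= 83.08 %

83.08 %


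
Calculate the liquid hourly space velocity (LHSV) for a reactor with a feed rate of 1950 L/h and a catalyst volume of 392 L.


LHSV = volumetric feed rate / catalyst volume
= 1950 L/h / 392 L
= 4.974 h^-1

4.974 h^-1


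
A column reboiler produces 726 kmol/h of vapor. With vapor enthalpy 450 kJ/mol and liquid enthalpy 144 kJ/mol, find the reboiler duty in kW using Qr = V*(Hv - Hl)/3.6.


Qr = 726 * (450 - 144) / 3.6 = 726 * 306 / 3.6 = 61710

61710 kW


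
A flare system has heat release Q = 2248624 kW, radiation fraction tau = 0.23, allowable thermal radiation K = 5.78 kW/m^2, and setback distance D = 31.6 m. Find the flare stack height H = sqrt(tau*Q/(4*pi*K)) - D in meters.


tau*Q/(4*pi*K) = 0.23 * 2248624 / (4 * pi * 5.78) = 7120.44
sqrt(7120.44) = 84.3827
H = 84.3827 - 31.6 = 52.78

52.78 m


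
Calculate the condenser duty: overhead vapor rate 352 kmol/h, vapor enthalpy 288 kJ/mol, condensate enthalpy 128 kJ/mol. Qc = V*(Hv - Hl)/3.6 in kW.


Qc = 352 * (288 - 128) / 3.6 = 352 * 160 / 3.6 = 15640

15640 kW


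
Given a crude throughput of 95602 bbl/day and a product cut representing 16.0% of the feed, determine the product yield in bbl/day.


Crude throughput = 95602 bbl/day
Fraction yield = 16.0%
yield = throughput * fraction / 100
yield = 95602 * 16.0 / 100 = 15296.32

15296.32 bbl/day


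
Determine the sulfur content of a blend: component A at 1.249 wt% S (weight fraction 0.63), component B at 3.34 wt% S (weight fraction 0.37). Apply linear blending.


Linear sulfur blending: S_blend = x1*S1 + x2*S2
Contribution 1: 0.63 * 1.249 = 0.78687 wt%
Contribution 2: 0.37 * 3.34 = 1.2358 wt%
S_blend = 0.78687 + 1.2358 = 2.02267

2.02267 wt%


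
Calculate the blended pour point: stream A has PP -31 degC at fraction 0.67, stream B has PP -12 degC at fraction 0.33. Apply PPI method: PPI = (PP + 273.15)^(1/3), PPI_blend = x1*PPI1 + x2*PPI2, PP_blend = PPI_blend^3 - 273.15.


PPI_1 = (-31 + 273.15)^(1/3) = 6.232967
PPI_2 = (-12 + 273.15)^(1/3) = 6.391901
PPI_blend = 0.67 * 6.232967 + 0.33 * 6.391901 = 6.285415
PP_blend = 6.285415^3 - 273.15 = 248.3144 - 273.15 = -24.84

-24.84 degC


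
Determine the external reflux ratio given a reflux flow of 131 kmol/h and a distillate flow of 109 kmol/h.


Reflux ratio definition: R = L / D (liquid returned / distillate withdrawn)
L = 131 kmol/h, D = 109 kmol/h
R = 131 / 109 = 1.202

1.202


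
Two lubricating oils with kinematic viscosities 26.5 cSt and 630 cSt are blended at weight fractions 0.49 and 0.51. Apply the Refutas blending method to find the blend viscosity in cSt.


Refutas method: VBN_i = 14.534*ln(ln(visc_i + 0.8)) + 10.975, blended linearly by mass fraction; since VBN is linear in VBI_i = ln(ln(visc_i + 0.8)) and the fractions sum to 1, blend VBI directly: visc = exp(exp(VBI_blend)) - 0.8
VBI_1 = ln(ln(26.5 + 0.8)) = 1.19601
VBI_2 = ln(ln(630 + 0.8)) = 1.86361
VBI_blend = 0.49 * 1.19601 + 0.51 * 1.86361 = 1.53649
visc_blend = exp(exp(1.53649)) - 0.8 = 103.6

103.6 cSt


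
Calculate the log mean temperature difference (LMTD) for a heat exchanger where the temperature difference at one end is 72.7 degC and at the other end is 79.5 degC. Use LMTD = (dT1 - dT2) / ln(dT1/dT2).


LMTD = (dT1 - dT2) / ln(dT1/dT2)
= (72.7 - 79.5) / ln(72.7 / 79.5) = -6.8 / -0.0894156 = 76.05

76.05 degC


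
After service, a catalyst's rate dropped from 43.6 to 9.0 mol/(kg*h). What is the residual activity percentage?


Activity (%) = (rate_used / rate_fresh) * 100
rate_used = 9.0, rate_fresh = 43.6
= (9.0 / 43.6) * 100
= 0.2064 * 100 = 20.64

20.64 %


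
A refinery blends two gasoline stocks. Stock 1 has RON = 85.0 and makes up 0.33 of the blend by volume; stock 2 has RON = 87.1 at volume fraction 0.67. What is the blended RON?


Linear blending: RON_blend = sum(vi * RONi)
Contribution 1: 0.33 * 85.0 = 28.05
Contribution 2: 0.67 * 87.1 = 58.357
RON_blend = 28.05 + 58.357 = 86.407

86.407


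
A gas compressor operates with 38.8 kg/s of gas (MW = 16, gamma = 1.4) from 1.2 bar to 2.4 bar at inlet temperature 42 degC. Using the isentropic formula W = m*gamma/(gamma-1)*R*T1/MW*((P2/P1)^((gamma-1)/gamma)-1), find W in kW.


Isentropic work: W = m*(gamma/(gamma-1))*(R*T1/MW)*((P2/P1)^((gamma-1)/gamma) - 1)
T1 = 42 + 273.15 = 315.15 K
Pressure ratio = 2.4 / 1.2 = 2
Exponent = (1.4 - 1)/1.4 = 0.285714
(P2/P1)^exp - 1 = 2^0.285714 - 1 = 0.219013
W = 38.8 * 1.4 / 0.4 * 8.314 * 315.15 / 16 * 0.219013 = 4871

4871 kW


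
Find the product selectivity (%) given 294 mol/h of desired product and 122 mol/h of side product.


Selectivity = desired / (desired + undesired) * 100
Total products = 294 + 122 = 416 mol/h
S = 294 / 416 * 100
= 0.7067 * 100
= 70.67 %

70.67 %


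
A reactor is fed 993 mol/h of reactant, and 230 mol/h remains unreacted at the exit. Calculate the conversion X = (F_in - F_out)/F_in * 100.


X = (F_in - F_out) / F_in * 100
Moles reacted = 993 - 230 = 763
X = 763 / 993 * 100
= 0.7684 * 100
= 76.84 %

76.84 %


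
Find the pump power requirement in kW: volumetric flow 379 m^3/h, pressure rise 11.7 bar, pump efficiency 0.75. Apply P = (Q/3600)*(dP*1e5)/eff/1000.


Q = 379 / 3600 = 0.105278 m^3/s
P = 0.105278 * (11.7 * 1e5) / 0.75 / 1000 = 164.2

164.2 kW


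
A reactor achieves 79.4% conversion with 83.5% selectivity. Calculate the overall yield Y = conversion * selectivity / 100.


Overall yield = conversion (%) * selectivity (%) / 100
Conversion = 79.4%, Selectivity = 83.5%
Y = 79.4 * 83.5 / 100
= 66.299 %

66.299 %


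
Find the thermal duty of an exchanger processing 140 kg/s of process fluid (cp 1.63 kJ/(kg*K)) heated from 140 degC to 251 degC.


Q = m_dot * cp * delta_T
delta_T = 251 - 140 = 111 K
Q = 140 * 1.63 * 111
= 228.2 * 111
= 25330.2 kW

25330.2 kW


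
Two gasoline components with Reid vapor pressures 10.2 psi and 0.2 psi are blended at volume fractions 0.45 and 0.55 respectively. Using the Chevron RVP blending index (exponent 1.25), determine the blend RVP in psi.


Chevron index: RVP_blend = (sum xi*RVPi^1.25)^(1/1.25)
RVP^1.25 terms: 0.45 * 10.2^1.25 + 0.55 * 0.2^1.25 = 8.27637
RVP_blend = 8.27637^(1/1.25) = 5.423

5.423 psi


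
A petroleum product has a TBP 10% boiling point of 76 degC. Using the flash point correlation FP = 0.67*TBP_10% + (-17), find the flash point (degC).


FP = 0.67 * 76 + (-17) = 33.92

33.92 degC


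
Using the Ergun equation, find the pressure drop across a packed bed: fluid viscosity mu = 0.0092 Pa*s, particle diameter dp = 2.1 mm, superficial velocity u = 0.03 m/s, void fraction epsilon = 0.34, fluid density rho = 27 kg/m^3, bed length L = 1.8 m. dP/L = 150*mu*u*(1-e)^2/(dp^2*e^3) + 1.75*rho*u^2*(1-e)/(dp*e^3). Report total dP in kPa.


dp = 2.1 mm = 0.0021 m
Viscous term = 150*0.0092*0.03*(1-0.34)^2 / (0.0021^2*0.34^3) = 104043
Inertial term = 1.75*27*0.03^2*(1-0.34) / (0.0021*0.34^3) = 340.042
dP/L = 104043 + 340.042 = 104383 Pa/m
dP = 104383 * 1.8 / 1000 = 187.9 kPa

187.9 kPa


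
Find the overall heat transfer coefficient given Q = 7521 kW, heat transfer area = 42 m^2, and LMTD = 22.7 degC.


From Q = U*A*LMTD, U = Q / (A * LMTD)
U = 7521 / (42 * 22.7) = 7521 / 953.4 = 7.889

7.889 kW/(m^2*K)


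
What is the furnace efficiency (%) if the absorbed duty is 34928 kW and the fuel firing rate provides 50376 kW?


Furnace efficiency = Q_absorbed / Q_fuel * 100
= 34928 / 50376 * 100 = 69.33

69.33 %


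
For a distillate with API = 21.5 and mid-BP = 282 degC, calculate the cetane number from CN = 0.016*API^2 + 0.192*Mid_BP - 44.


CN = 0.016 * 21.5^2 + 0.192 * 282 - 44
CN = 7.396 + 54.144 - 44 = 17.54

17.54


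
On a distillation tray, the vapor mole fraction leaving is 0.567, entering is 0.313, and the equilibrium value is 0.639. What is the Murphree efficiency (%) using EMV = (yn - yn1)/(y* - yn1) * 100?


Murphree vapor efficiency: EMV = (y_n - y_(n-1)) / (y*_n - y_(n-1)) * 100
EMV = (0.567 - 0.313) / (0.639 - 0.313) * 100 = 0.254 / 0.326 * 100 = 77.91

77.91 %


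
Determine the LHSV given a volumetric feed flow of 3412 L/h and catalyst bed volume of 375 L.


LHSV = volumetric feed rate / catalyst volume
= 3412 L/h / 375 L
= 9.099 h^-1

9.099 h^-1


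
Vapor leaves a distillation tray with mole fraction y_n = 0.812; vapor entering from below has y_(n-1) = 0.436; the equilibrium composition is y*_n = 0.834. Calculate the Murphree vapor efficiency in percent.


Murphree vapor efficiency: EMV = (y_n - y_(n-1)) / (y*_n - y_(n-1)) * 100
EMV = (0.812 - 0.436) / (0.834 - 0.436) * 100 = 0.376 / 0.398 * 100 = 94.47

94.47 %


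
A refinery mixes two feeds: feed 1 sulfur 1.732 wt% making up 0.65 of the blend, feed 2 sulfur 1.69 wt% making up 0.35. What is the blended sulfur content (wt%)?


Linear sulfur blending: S_blend = x1*S1 + x2*S2
Contribution 1: 0.65 * 1.732 = 1.1258 wt%
Contribution 2: 0.35 * 1.69 = 0.5915 wt%
S_blend = 1.1258 + 0.5915 = 1.7173

1.7173 wt%


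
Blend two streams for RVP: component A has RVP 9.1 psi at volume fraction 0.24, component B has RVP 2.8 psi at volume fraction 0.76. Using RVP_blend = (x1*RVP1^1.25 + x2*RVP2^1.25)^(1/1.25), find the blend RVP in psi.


Chevron index: RVP_blend = (sum xi*RVPi^1.25)^(1/1.25)
RVP^1.25 terms: 0.24 * 9.1^1.25 + 0.76 * 2.8^1.25 = 6.54598
RVP_blend = 6.54598^(1/1.25) = 4.496

4.496 psi


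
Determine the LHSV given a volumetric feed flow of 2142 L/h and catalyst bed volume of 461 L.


LHSV = volumetric feed rate / catalyst volume
= 2142 L/h / 461 L
= 4.646 h^-1

4.646 h^-1


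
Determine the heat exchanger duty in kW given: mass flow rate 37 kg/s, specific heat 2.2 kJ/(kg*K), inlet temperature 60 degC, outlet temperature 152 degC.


Q = m_dot * cp * delta_T
delta_T = 152 - 60 = 92 K
Q = 37 * 2.2 * 92
= 81.4 * 92
= 7488.8 kW

7488.8 kW
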